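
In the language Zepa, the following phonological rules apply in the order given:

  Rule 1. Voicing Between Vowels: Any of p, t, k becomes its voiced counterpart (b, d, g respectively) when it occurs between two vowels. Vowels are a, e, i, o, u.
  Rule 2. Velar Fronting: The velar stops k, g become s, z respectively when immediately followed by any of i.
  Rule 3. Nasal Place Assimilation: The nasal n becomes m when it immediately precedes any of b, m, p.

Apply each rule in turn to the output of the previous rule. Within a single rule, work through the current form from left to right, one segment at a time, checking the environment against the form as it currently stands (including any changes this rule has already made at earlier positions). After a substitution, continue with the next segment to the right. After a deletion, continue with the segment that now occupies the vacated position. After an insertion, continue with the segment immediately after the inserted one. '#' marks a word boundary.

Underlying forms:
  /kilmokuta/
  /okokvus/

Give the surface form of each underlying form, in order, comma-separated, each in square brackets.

[silmoguda], [ogokvus]

/kilmokuta/:
  Rule 1 Voicing Between Vowels: [kilmokuta] → [kilmoguda]
  Rule 2 Velar Fronting: [kilmoguda] → [silmoguda]
  Rule 3 Nasal Place Assimilation: no change — [silmoguda]
/okokvus/:
  Rule 1 Voicing Between Vowels: [okokvus] → [ogokvus]
  Rule 2 Velar Fronting: no change — [ogokvus]
  Rule 3 Nasal Place Assimilation: no change — [ogokvus]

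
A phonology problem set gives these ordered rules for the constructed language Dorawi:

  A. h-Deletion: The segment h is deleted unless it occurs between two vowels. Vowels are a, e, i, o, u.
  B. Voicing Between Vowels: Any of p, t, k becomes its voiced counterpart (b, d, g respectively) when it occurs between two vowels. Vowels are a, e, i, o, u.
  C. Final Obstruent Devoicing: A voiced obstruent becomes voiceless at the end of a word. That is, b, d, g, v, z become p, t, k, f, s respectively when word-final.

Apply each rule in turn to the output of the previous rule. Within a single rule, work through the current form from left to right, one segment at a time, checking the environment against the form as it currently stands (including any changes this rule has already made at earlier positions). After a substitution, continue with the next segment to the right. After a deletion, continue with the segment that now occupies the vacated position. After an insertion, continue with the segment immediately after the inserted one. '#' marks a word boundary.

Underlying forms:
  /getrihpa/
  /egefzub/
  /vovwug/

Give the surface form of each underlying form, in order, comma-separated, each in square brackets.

[getriba], [egefzup], [vovwuk]

/getrihpa/:
  A h-Deletion: [getrihpa] → [getripa]
  B Voicing Between Vowels: [getripa] → [getriba]
  C Final Obstruent Devoicing: no change — [getriba]
/egefzub/:
  A h-Deletion: no change — [egefzub]
  B Voicing Between Vowels: no change — [egefzub]
  C Final Obstruent Devoicing: [egefzub] → [egefzup]
/vovwug/:
  A h-Deletion: no change — [vovwug]
  B Voicing Between Vowels: no change — [vovwug]
  C Final Obstruent Devoicing: [vovwug] → [vovwuk]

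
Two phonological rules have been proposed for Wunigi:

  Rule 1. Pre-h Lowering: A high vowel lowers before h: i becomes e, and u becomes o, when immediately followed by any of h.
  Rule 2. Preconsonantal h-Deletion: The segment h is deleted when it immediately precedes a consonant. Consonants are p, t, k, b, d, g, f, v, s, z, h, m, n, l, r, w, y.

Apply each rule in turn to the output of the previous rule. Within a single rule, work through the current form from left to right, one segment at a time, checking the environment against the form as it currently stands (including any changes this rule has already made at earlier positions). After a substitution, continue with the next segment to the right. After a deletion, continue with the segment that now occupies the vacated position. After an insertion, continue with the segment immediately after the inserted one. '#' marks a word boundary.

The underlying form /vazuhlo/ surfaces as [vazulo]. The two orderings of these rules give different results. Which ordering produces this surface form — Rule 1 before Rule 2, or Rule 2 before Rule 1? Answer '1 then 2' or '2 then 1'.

2 then 1

Order 1 then 2:
  1 Pre-h Lowering: [vazuhlo] → [vazohlo]
  2 Preconsonantal h-Deletion: [vazohlo] → [vazolo]
  result: [vazolo]
Order 2 then 1:
  2 Preconsonantal h-Deletion: [vazuhlo] → [vazulo]
  1 Pre-h Lowering: no change — [vazulo]
  result: [vazulo]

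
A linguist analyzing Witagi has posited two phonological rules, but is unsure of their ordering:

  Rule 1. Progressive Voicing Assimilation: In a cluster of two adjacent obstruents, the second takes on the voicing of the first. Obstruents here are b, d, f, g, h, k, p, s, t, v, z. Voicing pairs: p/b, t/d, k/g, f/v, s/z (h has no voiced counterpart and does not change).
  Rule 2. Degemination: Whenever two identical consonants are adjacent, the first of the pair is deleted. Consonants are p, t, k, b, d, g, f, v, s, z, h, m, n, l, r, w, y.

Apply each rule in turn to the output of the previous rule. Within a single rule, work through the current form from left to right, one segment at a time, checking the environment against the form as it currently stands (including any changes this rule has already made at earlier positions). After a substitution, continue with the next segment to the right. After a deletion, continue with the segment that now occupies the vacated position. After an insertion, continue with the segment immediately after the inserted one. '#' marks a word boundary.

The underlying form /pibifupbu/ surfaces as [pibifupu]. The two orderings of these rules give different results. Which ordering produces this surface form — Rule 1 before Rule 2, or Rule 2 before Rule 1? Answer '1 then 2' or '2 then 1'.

1 then 2

Order 1 then 2:
  1 Progressive Voicing Assimilation: [pibifupbu] → [pibifuppu]
  2 Degemination: [pibifuppu] → [pibifupu]
  result: [pibifupu]
Order 2 then 1:
  2 Degemination: no change — [pibifupbu]
  1 Progressive Voicing Assimilation: [pibifupbu] → [pibifuppu]
  result: [pibifuppu]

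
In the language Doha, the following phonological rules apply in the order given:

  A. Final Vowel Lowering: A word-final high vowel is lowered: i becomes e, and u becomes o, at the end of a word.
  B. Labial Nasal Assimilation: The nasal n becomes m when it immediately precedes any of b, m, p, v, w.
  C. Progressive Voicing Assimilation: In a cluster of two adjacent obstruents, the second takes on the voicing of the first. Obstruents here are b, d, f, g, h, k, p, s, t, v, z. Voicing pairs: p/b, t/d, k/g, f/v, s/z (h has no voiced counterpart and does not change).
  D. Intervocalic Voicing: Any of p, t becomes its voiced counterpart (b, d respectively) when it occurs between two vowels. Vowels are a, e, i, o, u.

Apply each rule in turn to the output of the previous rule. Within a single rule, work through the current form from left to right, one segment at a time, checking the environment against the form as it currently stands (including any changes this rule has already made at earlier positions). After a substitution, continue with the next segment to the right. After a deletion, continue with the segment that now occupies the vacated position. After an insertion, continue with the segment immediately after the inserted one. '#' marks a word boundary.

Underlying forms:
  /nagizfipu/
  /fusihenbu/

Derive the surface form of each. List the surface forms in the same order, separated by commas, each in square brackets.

[nagizvibo], [fusihembo]

/nagizfipu/:
  A Final Vowel Lowering: [nagizfipu] → [nagizfipo]
  B Labial Nasal Assimilation: no change — [nagizfipo]
  C Progressive Voicing Assimilation: [nagizfipo] → [nagizvipo]
  D Intervocalic Voicing: [nagizvipo] → [nagizvibo]
/fusihenbu/:
  A Final Vowel Lowering: [fusihenbu] → [fusihenbo]
  B Labial Nasal Assimilation: [fusihenbo] → [fusihembo]
  C Progressive Voicing Assimilation: no change — [fusihembo]
  D Intervocalic Voicing: no change — [fusihembo]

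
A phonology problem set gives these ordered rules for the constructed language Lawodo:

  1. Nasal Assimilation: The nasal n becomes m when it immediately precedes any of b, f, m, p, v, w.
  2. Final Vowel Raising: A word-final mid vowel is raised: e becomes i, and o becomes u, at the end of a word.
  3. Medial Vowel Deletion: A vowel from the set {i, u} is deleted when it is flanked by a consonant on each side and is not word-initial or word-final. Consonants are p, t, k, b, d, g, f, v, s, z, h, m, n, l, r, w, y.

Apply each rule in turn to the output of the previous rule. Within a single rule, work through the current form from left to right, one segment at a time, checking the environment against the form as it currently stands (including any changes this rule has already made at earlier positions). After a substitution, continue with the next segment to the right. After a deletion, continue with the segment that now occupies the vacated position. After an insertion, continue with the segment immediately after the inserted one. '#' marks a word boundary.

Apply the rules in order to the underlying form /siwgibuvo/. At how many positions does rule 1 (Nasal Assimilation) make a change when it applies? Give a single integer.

0

1 Nasal Assimilation: no change — [siwgibuvo]
2 Final Vowel Raising: [siwgibuvo] → [siwgibuvu]
3 Medial Vowel Deletion: [siwgibuvu] → [swgbvu]
Rule 1 changed 0 position(s).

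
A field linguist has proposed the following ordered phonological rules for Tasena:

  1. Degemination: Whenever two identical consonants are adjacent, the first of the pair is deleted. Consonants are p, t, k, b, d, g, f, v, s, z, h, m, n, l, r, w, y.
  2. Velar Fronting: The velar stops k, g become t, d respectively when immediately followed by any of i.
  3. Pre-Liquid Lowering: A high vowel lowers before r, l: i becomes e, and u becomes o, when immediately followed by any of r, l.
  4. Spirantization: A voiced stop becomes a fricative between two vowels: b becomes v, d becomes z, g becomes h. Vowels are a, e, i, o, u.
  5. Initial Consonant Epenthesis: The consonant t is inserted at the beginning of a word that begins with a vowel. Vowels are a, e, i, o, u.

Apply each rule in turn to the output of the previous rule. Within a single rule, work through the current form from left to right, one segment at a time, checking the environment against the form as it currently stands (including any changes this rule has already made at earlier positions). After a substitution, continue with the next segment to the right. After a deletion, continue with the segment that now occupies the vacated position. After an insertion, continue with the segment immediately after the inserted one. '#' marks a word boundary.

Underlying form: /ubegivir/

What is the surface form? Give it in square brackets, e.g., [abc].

[tuveziver]

1 Degemination: no change — [ubegivir]
2 Velar Fronting: [ubegivir] → [ubedivir]
3 Pre-Liquid Lowering: [ubedivir] → [ubediver]
4 Spirantization: [ubediver] → [uveziver]
5 Initial Consonant Epenthesis: [uveziver] → [tuveziver]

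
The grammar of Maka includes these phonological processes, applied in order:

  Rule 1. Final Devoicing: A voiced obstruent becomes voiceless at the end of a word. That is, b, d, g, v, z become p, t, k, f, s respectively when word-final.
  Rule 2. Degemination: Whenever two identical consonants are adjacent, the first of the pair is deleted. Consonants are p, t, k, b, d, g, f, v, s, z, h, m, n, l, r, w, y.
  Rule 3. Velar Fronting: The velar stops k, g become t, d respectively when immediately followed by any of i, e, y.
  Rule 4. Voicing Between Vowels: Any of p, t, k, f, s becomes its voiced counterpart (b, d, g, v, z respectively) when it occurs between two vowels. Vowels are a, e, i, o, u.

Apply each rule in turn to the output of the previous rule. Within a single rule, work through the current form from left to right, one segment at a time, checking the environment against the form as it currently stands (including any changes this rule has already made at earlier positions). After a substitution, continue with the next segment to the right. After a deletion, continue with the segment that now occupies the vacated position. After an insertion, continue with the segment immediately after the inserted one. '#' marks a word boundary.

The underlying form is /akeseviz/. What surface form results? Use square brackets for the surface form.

Rule 1 Final Devoicing: [akeseviz] → [akesevis]
Rule 2 Degemination: no change — [akesevis]
Rule 3 Velar Fronting: [akesevis] → [atesevis]
Rule 4 Voicing Between Vowels: [atesevis] → [adezevis]

[adezevis]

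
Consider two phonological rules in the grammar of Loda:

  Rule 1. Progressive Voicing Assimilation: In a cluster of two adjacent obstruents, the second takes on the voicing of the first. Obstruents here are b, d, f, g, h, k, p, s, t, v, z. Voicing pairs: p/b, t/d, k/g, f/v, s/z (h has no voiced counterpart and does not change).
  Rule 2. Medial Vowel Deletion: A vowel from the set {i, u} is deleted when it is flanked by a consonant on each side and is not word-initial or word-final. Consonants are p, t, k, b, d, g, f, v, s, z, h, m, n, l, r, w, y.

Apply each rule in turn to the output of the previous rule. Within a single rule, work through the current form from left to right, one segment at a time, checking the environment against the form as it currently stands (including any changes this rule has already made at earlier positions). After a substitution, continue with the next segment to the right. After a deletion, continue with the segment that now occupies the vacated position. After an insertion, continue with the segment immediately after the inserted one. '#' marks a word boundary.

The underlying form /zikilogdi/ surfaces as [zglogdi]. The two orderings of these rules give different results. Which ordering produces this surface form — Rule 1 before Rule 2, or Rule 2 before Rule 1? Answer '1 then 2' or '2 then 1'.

2 then 1

Order 1 then 2:
  1 Progressive Voicing Assimilation: no change — [zikilogdi]
  2 Medial Vowel Deletion: [zikilogdi] → [zklogdi]
  result: [zklogdi]
Order 2 then 1:
  2 Medial Vowel Deletion: [zikilogdi] → [zklogdi]
  1 Progressive Voicing Assimilation: [zklogdi] → [zglogdi]
  result: [zglogdi]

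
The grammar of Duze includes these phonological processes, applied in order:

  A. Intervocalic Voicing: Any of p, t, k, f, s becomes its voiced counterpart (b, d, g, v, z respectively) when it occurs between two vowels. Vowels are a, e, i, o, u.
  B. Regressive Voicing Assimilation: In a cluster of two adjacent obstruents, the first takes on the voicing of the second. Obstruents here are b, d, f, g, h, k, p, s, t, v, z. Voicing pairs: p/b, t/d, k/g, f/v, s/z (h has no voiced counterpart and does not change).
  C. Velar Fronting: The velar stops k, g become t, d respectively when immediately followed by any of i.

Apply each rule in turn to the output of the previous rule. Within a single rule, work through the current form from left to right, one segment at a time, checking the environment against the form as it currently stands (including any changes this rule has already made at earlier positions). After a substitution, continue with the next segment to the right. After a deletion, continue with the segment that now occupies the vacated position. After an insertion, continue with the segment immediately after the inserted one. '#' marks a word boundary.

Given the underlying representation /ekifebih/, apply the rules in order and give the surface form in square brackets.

A Intervocalic Voicing: [ekifebih] → [egivebih]
B Regressive Voicing Assimilation: no change — [egivebih]
C Velar Fronting: [egivebih] → [edivebih]

[edivebih]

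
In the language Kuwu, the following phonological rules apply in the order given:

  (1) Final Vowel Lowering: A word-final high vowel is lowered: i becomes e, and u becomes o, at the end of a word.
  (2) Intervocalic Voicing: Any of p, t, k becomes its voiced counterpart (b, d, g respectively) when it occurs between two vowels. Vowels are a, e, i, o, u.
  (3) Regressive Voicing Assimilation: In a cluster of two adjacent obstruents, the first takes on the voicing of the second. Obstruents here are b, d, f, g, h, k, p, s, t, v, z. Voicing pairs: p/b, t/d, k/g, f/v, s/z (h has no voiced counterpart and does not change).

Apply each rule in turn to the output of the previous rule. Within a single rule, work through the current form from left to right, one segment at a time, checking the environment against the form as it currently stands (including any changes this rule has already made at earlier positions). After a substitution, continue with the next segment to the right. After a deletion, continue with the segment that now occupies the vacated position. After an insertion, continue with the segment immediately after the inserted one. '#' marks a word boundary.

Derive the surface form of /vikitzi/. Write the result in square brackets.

[vigidze]

(1) Final Vowel Lowering: [vikitzi] → [vikitze]
(2) Intervocalic Voicing: [vikitze] → [vigitze]
(3) Regressive Voicing Assimilation: [vigitze] → [vigidze]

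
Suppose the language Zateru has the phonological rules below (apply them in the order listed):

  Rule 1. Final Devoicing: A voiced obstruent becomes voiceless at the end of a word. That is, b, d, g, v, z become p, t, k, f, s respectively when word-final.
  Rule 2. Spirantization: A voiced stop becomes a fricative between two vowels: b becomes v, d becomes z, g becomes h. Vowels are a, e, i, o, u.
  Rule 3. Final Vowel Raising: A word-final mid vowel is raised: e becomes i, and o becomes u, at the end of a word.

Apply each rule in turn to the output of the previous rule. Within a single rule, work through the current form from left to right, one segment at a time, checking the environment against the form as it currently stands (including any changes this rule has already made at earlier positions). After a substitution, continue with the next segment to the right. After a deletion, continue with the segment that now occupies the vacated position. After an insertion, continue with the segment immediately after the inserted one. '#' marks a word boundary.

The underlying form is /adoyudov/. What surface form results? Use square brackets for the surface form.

Rule 1 Final Devoicing: [adoyudov] → [adoyudof]
Rule 2 Spirantization: [adoyudof] → [azoyuzof]
Rule 3 Final Vowel Raising: no change — [azoyuzof]

[azoyuzof]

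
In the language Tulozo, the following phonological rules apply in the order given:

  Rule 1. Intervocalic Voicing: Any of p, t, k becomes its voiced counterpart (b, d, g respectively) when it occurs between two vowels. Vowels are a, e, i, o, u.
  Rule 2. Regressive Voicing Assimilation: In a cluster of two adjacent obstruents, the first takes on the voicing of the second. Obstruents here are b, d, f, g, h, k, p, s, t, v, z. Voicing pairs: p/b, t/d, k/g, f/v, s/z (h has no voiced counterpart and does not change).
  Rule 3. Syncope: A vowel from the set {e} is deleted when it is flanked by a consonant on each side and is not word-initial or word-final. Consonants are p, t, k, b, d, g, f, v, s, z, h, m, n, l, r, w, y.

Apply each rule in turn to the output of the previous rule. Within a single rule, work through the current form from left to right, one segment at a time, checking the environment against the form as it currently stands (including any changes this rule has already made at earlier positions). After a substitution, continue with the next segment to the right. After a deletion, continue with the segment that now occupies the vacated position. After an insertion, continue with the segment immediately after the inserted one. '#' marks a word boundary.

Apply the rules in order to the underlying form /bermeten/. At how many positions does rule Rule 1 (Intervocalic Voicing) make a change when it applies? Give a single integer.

1

Rule 1 Intervocalic Voicing: [bermeten] → [bermeden]
Rule 2 Regressive Voicing Assimilation: no change — [bermeden]
Rule 3 Syncope: [bermeden] → [brmdn]
Rule Rule 1 changed 1 position(s).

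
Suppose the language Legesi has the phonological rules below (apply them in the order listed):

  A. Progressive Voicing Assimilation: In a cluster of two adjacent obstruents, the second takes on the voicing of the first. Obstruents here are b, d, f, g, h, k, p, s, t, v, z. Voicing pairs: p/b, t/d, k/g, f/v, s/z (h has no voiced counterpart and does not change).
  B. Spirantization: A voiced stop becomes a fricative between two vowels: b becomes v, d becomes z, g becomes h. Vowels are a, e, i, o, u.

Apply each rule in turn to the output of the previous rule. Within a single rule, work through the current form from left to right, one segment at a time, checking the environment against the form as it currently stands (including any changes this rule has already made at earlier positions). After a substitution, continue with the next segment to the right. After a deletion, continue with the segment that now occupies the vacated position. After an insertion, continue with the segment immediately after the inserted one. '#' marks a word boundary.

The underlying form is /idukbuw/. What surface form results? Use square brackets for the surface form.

[izukpuw]

A Progressive Voicing Assimilation: [idukbuw] → [idukpuw]
B Spirantization: [idukpuw] → [izukpuw]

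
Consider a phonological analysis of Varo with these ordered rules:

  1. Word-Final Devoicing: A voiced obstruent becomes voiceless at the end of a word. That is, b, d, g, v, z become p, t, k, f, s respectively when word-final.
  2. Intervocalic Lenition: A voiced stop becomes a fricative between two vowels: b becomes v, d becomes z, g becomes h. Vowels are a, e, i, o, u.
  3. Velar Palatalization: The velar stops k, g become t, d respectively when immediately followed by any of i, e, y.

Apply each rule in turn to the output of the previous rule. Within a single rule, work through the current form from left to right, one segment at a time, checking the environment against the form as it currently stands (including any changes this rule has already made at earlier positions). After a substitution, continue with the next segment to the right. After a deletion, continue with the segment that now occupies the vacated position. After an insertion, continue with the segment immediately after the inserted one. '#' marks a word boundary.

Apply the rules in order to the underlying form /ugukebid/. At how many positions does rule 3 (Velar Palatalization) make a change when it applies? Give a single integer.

1

1 Word-Final Devoicing: [ugukebid] → [ugukebit]
2 Intervocalic Lenition: [ugukebit] → [uhukevit]
3 Velar Palatalization: [uhukevit] → [uhutevit]
Rule 3 changed 1 position(s).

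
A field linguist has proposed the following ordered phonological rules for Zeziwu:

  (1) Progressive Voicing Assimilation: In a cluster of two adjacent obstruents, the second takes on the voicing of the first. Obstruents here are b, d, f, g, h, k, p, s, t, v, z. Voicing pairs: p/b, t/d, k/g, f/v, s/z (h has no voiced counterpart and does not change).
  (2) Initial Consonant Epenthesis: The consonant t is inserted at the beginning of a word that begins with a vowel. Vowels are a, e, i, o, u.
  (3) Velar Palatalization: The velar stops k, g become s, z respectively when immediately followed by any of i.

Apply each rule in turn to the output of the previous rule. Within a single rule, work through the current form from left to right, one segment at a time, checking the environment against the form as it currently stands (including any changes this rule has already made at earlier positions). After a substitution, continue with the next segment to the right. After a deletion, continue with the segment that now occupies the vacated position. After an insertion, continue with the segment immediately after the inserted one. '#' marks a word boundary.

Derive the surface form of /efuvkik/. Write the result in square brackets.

(1) Progressive Voicing Assimilation: [efuvkik] → [efuvgik]
(2) Initial Consonant Epenthesis: [efuvgik] → [tefuvgik]
(3) Velar Palatalization: [tefuvgik] → [tefuvzik]

[tefuvzik]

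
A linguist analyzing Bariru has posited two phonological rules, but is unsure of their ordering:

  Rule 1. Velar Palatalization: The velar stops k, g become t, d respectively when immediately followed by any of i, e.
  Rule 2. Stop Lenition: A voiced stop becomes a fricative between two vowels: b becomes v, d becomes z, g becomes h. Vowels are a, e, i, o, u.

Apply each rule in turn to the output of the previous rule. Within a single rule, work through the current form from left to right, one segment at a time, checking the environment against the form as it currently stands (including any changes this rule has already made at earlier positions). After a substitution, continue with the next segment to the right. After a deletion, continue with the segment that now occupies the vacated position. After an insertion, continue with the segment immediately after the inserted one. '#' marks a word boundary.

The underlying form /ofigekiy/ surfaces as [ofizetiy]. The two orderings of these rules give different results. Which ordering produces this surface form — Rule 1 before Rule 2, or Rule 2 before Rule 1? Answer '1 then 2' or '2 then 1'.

1 then 2

Order 1 then 2:
  1 Velar Palatalization: [ofigekiy] → [ofidetiy]
  2 Stop Lenition: [ofidetiy] → [ofizetiy]
  result: [ofizetiy]
Order 2 then 1:
  2 Stop Lenition: [ofigekiy] → [ofihekiy]
  1 Velar Palatalization: [ofihekiy] → [ofihetiy]
  result: [ofihetiy]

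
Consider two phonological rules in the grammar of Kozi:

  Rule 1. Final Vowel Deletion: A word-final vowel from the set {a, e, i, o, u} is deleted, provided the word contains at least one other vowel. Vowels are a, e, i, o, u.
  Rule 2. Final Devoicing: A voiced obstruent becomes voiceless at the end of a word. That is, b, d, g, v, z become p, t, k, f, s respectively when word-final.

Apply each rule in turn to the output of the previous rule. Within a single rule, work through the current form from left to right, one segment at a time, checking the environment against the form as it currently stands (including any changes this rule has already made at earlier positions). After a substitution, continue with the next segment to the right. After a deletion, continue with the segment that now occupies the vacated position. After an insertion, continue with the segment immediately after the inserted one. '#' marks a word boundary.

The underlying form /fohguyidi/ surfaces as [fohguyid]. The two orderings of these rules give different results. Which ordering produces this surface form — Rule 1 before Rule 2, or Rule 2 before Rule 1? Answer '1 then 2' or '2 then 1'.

2 then 1

Order 1 then 2:
  1 Final Vowel Deletion: [fohguyidi] → [fohguyid]
  2 Final Devoicing: [fohguyid] → [fohguyit]
  result: [fohguyit]
Order 2 then 1:
  2 Final Devoicing: no change — [fohguyidi]
  1 Final Vowel Deletion: [fohguyidi] → [fohguyid]
  result: [fohguyid]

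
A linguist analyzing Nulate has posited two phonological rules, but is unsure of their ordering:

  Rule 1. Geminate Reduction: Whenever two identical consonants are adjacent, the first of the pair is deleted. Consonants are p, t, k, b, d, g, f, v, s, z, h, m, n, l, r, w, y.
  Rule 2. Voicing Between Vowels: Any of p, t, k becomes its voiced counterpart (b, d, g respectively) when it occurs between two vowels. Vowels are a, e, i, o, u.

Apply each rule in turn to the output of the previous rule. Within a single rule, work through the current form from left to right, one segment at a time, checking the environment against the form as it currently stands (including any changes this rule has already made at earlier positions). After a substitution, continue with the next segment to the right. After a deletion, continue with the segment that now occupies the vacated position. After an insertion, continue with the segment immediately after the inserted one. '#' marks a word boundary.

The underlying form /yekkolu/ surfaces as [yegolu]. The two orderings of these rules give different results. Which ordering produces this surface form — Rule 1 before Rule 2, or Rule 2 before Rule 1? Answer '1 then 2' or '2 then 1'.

1 then 2

Order 1 then 2:
  1 Geminate Reduction: [yekkolu] → [yekolu]
  2 Voicing Between Vowels: [yekolu] → [yegolu]
  result: [yegolu]
Order 2 then 1:
  2 Voicing Between Vowels: no change — [yekkolu]
  1 Geminate Reduction: [yekkolu] → [yekolu]
  result: [yekolu]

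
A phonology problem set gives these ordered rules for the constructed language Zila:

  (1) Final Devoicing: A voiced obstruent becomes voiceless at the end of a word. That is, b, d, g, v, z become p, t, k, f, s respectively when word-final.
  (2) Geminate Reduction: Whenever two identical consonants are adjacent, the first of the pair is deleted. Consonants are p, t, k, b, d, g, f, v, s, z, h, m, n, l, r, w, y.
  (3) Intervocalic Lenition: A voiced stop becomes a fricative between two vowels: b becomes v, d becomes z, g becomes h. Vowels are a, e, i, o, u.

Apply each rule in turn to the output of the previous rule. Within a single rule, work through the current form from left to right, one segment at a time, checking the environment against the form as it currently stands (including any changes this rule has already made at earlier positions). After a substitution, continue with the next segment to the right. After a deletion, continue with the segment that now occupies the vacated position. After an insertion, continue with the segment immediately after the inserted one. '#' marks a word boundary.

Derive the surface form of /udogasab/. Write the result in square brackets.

[uzohasap]

(1) Final Devoicing: [udogasab] → [udogasap]
(2) Geminate Reduction: no change — [udogasap]
(3) Intervocalic Lenition: [udogasap] → [uzohasap]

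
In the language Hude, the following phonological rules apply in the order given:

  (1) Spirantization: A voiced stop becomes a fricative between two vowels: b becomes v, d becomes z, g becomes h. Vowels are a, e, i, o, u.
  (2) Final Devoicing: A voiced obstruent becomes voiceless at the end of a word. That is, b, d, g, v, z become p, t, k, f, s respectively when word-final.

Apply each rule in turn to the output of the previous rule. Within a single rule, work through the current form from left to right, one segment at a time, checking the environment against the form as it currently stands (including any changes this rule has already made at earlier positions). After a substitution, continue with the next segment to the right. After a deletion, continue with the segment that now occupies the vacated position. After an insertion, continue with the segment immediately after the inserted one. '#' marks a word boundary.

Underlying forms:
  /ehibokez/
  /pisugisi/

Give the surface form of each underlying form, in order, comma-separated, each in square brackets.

/ehibokez/:
  (1) Spirantization: [ehibokez] → [ehivokez]
  (2) Final Devoicing: [ehivokez] → [ehivokes]
/pisugisi/:
  (1) Spirantization: [pisugisi] → [pisuhisi]
  (2) Final Devoicing: no change — [pisuhisi]

[ehivokes], [pisuhisi]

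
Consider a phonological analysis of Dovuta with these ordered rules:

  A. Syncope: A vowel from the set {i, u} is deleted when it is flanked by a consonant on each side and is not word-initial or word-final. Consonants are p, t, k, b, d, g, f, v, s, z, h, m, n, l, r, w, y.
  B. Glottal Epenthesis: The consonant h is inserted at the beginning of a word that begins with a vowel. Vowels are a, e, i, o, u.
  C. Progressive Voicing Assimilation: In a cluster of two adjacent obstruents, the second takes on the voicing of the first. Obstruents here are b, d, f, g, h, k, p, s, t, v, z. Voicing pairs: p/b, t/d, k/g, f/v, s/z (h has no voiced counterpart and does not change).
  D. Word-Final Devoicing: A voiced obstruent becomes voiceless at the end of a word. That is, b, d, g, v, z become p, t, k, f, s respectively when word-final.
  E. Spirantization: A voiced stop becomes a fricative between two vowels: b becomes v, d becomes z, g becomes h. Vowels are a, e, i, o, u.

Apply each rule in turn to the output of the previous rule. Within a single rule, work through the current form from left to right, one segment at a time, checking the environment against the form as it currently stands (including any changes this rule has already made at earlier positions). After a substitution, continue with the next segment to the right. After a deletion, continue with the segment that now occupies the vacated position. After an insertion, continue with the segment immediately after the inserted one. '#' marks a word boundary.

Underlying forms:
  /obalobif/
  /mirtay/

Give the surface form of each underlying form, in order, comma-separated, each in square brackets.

/obalobif/:
  A Syncope: [obalobif] → [obalobf]
  B Glottal Epenthesis: [obalobf] → [hobalobf]
  C Progressive Voicing Assimilation: [hobalobf] → [hobalobv]
  D Word-Final Devoicing: [hobalobv] → [hobalobf]
  E Spirantization: [hobalobf] → [hovalobf]
/mirtay/:
  A Syncope: [mirtay] → [mrtay]
  B Glottal Epenthesis: no change — [mrtay]
  C Progressive Voicing Assimilation: no change — [mrtay]
  D Word-Final Devoicing: no change — [mrtay]
  E Spirantization: no change — [mrtay]

[hovalobf], [mrtay]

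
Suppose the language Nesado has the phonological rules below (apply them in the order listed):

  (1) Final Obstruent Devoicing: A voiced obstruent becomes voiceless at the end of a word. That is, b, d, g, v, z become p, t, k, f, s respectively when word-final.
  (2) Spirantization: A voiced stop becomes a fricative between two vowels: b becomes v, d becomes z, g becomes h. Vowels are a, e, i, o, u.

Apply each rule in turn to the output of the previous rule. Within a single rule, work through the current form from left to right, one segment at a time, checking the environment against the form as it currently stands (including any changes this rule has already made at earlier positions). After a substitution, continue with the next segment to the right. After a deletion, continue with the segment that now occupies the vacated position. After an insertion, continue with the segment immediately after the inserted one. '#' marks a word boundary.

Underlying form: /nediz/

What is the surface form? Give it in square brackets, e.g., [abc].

[nezis]

(1) Final Obstruent Devoicing: [nediz] → [nedis]
(2) Spirantization: [nedis] → [nezis]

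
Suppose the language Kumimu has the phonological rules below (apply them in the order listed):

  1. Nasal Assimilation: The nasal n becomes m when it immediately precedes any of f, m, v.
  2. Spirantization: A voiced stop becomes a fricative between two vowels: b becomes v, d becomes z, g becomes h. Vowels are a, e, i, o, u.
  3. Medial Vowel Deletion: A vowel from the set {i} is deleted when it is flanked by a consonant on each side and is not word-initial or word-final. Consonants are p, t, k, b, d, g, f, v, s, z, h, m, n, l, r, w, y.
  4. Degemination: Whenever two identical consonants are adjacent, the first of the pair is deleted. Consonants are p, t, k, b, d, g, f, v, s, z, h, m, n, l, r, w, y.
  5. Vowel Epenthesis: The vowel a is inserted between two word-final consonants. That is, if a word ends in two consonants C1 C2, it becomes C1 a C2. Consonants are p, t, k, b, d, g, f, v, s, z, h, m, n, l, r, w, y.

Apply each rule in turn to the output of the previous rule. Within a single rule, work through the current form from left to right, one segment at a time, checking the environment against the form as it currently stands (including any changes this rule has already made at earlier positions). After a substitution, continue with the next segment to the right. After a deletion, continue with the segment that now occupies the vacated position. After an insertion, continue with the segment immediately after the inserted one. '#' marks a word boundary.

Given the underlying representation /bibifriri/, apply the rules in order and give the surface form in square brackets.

1 Nasal Assimilation: no change — [bibifriri]
2 Spirantization: [bibifriri] → [bivifriri]
3 Medial Vowel Deletion: [bivifriri] → [bvfrri]
4 Degemination: [bvfrri] → [bvfri]
5 Vowel Epenthesis: no change — [bvfri]

[bvfri]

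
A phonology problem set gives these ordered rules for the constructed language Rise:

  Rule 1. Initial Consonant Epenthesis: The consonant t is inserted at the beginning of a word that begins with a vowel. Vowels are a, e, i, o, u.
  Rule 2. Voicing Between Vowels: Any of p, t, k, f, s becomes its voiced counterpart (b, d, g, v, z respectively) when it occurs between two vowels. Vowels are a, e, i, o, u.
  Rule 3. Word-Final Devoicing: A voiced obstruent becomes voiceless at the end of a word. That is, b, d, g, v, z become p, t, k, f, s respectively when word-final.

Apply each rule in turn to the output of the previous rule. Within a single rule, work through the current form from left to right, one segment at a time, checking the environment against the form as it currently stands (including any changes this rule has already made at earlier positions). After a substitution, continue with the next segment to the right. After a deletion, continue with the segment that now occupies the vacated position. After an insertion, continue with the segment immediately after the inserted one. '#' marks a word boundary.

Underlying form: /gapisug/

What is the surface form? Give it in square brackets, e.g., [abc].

[gabizuk]

Rule 1 Initial Consonant Epenthesis: no change — [gapisug]
Rule 2 Voicing Between Vowels: [gapisug] → [gabizug]
Rule 3 Word-Final Devoicing: [gabizug] → [gabizuk]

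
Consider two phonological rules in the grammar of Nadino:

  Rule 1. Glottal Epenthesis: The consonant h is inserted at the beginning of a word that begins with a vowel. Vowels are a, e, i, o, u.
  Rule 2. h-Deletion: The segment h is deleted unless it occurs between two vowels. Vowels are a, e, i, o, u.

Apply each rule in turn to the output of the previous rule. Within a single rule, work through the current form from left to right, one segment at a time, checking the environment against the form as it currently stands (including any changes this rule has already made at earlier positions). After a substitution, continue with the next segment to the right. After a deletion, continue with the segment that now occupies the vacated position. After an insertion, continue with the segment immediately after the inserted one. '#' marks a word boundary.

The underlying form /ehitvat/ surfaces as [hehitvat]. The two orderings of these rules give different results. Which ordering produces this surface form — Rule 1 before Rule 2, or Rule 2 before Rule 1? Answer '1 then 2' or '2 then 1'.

2 then 1

Order 1 then 2:
  1 Glottal Epenthesis: [ehitvat] → [hehitvat]
  2 h-Deletion: [hehitvat] → [ehitvat]
  result: [ehitvat]
Order 2 then 1:
  2 h-Deletion: no change — [ehitvat]
  1 Glottal Epenthesis: [ehitvat] → [hehitvat]
  result: [hehitvat]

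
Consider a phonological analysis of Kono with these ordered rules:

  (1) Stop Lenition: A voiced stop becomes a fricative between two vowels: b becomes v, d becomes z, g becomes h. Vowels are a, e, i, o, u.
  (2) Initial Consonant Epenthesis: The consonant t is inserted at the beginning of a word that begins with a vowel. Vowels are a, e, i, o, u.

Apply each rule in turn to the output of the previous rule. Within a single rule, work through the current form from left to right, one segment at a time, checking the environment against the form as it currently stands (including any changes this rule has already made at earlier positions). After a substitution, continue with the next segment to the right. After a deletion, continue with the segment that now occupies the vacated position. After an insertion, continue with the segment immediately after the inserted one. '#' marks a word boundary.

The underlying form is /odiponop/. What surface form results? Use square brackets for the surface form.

[toziponop]

(1) Stop Lenition: [odiponop] → [oziponop]
(2) Initial Consonant Epenthesis: [oziponop] → [toziponop]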